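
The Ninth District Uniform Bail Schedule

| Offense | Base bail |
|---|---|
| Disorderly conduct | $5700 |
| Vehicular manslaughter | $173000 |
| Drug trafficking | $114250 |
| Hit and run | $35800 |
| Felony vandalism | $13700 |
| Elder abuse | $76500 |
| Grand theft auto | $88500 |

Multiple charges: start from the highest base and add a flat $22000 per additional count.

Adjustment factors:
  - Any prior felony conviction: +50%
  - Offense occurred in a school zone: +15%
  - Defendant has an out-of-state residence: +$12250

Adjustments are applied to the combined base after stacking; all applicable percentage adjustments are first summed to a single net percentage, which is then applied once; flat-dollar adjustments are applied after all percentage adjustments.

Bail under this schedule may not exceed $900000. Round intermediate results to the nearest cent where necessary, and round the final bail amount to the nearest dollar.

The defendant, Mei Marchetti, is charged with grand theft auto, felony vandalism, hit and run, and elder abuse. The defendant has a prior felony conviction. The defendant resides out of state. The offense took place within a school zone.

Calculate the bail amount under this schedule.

$267175

Base amounts from the schedule: grand theft auto $88500; felony vandalism $13700; hit and run $35800; elder abuse $76500.
Stacking rule: highest base plus $22000 per additional charge. Highest is grand theft auto at $88500; 3 additional charges → +$66000. Combined base = $154500.
Net percentage adjustment: +50% +15% = +65%. $154500 × 1.65 = $254925.
Defendant has an out-of-state residence (+$12250 flat): $254925 + $12250 = $267175.
$267175 is within the $900000 maximum.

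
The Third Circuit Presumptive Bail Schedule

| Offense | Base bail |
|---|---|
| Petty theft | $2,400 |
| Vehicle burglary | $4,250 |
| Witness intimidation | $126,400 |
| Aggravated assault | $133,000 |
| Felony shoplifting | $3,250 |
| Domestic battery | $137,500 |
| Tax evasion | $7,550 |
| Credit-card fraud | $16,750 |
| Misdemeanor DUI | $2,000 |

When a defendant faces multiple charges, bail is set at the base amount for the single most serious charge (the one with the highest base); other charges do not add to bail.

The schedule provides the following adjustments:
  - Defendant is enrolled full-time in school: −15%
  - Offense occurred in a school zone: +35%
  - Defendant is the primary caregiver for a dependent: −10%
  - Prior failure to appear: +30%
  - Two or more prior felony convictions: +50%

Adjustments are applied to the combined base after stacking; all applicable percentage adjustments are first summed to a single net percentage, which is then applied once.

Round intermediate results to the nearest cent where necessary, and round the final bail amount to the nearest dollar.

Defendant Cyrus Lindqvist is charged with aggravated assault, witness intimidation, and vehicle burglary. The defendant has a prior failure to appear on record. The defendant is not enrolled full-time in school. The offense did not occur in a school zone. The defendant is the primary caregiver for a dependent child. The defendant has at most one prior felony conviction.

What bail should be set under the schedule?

$159,600

Base amounts from the schedule: aggravated assault $133,000; witness intimidation $126,400; vehicle burglary $4,250.
Stacking rule: use the highest base only. Highest is aggravated assault at $133,000. Combined base = $133,000.
Net percentage adjustment: −10% +30% = +20%. $133,000 × 1.2 = $159,600.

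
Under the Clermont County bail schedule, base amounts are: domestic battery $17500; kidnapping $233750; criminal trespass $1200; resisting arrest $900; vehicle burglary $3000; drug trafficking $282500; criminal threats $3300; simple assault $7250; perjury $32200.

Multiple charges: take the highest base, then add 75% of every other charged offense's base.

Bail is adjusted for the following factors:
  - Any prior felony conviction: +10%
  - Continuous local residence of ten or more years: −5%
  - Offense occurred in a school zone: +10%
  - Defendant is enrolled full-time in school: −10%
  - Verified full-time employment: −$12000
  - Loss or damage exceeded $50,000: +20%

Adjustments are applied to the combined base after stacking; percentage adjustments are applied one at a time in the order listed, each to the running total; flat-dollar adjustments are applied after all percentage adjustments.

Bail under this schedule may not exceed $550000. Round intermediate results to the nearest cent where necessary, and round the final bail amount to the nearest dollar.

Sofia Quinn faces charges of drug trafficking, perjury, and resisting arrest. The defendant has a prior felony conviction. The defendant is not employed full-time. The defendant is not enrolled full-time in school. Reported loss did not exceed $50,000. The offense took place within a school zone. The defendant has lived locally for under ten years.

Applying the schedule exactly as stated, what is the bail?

$371863

Base amounts from the schedule: drug trafficking $282500; perjury $32200; resisting arrest $900.
Stacking rule: highest base plus 75% of each additional charge. Highest is drug trafficking at $282500. Additional: $32200 × 75% = $24150; $900 × 75% = $675. Combined base = $282500 + $24825 = $307325.
Any prior felony conviction (+10%): $307325 × 1.1 = $338057.50.
Offense occurred in a school zone (+10%): $338057.50 × 1.1 = $371863.25.
$371863.25 is within the $550000 maximum.
Rounded to the nearest dollar: $371863.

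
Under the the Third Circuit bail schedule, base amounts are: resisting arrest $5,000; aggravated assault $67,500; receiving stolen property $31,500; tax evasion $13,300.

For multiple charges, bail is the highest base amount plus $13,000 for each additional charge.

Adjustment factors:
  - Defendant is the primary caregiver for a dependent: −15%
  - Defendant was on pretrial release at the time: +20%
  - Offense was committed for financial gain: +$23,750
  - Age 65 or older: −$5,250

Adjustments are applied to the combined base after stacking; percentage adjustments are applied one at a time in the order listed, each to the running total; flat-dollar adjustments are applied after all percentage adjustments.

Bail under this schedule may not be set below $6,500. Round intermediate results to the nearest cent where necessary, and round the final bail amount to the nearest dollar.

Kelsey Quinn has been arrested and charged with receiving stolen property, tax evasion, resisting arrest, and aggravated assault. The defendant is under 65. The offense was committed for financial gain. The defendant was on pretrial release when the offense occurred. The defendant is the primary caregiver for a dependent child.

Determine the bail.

Base amounts from the schedule: receiving stolen property $31,500; tax evasion $13,300; resisting arrest $5,000; aggravated assault $67,500.
Stacking rule: highest base plus $13,000 per additional charge. Highest is aggravated assault at $67,500; 3 additional charges → +$39,000. Combined base = $106,500.
Defendant is the primary caregiver for a dependent (−15%): $106,500 × 0.85 = $90,525.
Defendant was on pretrial release at the time (+20%): $90,525 × 1.2 = $108,630.
Offense was committed for financial gain (+$23,750 flat): $108,630 + $23,750 = $132,380.
$132,380 is at or above the $6,500 minimum.

$132,380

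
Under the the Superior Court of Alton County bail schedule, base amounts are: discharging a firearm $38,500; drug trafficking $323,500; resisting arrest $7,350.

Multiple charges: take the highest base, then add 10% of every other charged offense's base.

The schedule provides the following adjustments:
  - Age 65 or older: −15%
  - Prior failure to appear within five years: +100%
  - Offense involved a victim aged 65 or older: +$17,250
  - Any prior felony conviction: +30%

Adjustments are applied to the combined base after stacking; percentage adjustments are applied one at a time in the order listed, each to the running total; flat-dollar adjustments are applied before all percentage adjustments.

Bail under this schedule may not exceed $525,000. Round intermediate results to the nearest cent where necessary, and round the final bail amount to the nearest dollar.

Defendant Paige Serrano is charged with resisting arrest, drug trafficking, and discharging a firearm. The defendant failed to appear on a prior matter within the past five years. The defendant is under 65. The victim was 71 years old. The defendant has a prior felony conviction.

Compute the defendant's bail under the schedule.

Base amounts from the schedule: resisting arrest $7,350; drug trafficking $323,500; discharging a firearm $38,500.
Stacking rule: highest base plus 10% of each additional charge. Highest is drug trafficking at $323,500. Additional: $7,350 × 10% = $735; $38,500 × 10% = $3,850. Combined base = $323,500 + $4,585 = $328,085.
Offense involved a victim aged 65 or older (+$17,250 flat): $328,085 + $17,250 = $345,335.
Prior failure to appear within five years (+100%): $345,335 × 2 = $690,670.
Any prior felony conviction (+30%): $690,670 × 1.3 = $897,871.
Result $897,871 exceeds the maximum of $525,000; bail is capped at $525,000.

$525,000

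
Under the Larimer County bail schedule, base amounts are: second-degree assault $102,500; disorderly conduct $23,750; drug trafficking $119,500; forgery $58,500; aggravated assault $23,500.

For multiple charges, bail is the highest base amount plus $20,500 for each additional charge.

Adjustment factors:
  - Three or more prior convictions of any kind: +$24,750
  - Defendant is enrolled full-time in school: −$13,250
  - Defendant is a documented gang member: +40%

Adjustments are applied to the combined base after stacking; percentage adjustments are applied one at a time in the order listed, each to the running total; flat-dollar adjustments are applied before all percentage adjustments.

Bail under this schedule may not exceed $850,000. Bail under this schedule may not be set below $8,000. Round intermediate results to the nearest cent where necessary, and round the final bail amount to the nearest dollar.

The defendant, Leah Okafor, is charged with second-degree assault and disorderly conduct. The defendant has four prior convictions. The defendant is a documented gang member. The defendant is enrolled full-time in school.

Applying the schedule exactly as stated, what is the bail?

$188,300

Base amounts from the schedule: second-degree assault $102,500; disorderly conduct $23,750.
Stacking rule: highest base plus $20,500 per additional charge. Highest is second-degree assault at $102,500; 1 additional charge → +$20,500. Combined base = $123,000.
Three or more prior convictions of any kind (+$24,750 flat): $123,000 + $24,750 = $147,750.
Defendant is enrolled full-time in school (−$13,250 flat): $147,750 − $13,250 = $134,500.
Defendant is a documented gang member (+40%): $134,500 × 1.4 = $188,300.
$188,300 is within the $850,000 maximum.
$188,300 is at or above the $8,000 minimum.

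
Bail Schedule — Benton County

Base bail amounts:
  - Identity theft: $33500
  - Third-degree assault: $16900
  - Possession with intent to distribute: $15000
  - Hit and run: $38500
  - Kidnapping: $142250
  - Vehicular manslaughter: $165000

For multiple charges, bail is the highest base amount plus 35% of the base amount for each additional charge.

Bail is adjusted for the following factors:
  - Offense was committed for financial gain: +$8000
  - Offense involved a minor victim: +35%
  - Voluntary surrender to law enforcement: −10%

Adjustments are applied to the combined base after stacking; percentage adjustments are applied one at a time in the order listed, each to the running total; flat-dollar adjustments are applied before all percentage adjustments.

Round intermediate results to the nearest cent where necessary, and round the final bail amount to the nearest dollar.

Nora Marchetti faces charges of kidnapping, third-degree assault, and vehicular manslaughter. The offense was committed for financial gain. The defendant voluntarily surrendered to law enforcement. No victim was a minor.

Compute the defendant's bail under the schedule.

$205832

Base amounts from the schedule: kidnapping $142250; third-degree assault $16900; vehicular manslaughter $165000.
Stacking rule: highest base plus 35% of each additional charge. Highest is vehicular manslaughter at $165000. Additional: $142250 × 35% = $49787.50; $16900 × 35% = $5915. Combined base = $165000 + $55702.50 = $220702.50.
Offense was committed for financial gain (+$8000 flat): $220702.50 + $8000 = $228702.50.
Voluntary surrender to law enforcement (−10%): $228702.50 × 0.9 = $205832.25.
Rounded to the nearest dollar: $205832.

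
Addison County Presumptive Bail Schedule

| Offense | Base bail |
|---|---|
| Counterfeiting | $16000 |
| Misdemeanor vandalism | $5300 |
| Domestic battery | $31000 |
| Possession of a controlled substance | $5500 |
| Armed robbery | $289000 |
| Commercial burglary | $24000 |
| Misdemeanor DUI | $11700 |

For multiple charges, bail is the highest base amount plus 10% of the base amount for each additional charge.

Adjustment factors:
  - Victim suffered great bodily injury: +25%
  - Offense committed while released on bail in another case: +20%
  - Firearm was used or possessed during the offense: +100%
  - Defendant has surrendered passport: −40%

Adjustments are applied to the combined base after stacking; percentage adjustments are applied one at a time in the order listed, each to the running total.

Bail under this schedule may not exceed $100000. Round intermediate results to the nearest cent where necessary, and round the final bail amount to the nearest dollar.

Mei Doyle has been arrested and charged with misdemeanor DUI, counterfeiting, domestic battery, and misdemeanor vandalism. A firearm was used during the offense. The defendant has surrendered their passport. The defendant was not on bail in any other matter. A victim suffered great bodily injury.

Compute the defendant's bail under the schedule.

Base amounts from the schedule: misdemeanor DUI $11700; counterfeiting $16000; domestic battery $31000; misdemeanor vandalism $5300.
Stacking rule: highest base plus 10% of each additional charge. Highest is domestic battery at $31000. Additional: $11700 × 10% = $1170; $16000 × 10% = $1600; $5300 × 10% = $530. Combined base = $31000 + $3300 = $34300.
Victim suffered great bodily injury (+25%): $34300 × 1.25 = $42875.
Firearm was used or possessed during the offense (+100%): $42875 × 2 = $85750.
Defendant has surrendered passport (−40%): $85750 × 0.6 = $51450.
$51450 is within the $100000 maximum.

$51450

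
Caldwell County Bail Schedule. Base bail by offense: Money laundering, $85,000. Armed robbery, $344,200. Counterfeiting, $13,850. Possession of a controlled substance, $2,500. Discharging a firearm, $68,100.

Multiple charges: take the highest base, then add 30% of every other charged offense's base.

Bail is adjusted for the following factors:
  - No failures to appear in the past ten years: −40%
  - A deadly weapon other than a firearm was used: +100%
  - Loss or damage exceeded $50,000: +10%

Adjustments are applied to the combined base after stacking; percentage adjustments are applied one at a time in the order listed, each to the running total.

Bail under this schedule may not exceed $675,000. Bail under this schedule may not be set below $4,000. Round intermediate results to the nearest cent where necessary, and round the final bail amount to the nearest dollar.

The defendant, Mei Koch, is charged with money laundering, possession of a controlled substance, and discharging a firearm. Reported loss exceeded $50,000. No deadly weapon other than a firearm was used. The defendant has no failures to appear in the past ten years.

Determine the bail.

$70,079

Base amounts from the schedule: money laundering $85,000; possession of a controlled substance $2,500; discharging a firearm $68,100.
Stacking rule: highest base plus 30% of each additional charge. Highest is money laundering at $85,000. Additional: $2,500 × 30% = $750; $68,100 × 30% = $20,430. Combined base = $85,000 + $21,180 = $106,180.
No failures to appear in the past ten years (−40%): $106,180 × 0.6 = $63,708.
Loss or damage exceeded $50,000 (+10%): $63,708 × 1.1 = $70,078.80.
$70,078.80 is within the $675,000 maximum.
$70,078.80 is at or above the $4,000 minimum.
Rounded to the nearest dollar: $70,079.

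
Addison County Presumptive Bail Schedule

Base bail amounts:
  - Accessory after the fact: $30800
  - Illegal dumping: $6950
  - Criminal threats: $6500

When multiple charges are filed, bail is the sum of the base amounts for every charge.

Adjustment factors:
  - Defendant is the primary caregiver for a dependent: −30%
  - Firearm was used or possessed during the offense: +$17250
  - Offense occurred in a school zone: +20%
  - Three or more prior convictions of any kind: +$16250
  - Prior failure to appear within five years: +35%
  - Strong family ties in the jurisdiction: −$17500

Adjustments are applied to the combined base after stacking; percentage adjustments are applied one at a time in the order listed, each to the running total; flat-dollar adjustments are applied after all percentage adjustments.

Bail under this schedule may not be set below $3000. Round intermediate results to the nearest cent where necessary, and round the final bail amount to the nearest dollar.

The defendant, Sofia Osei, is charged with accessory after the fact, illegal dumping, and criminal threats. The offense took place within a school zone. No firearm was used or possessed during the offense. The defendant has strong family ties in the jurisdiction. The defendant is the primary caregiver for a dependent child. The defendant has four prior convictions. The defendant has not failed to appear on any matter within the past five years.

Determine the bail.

$35920

Base amounts from the schedule: accessory after the fact $30800; illegal dumping $6950; criminal threats $6500.
Stacking rule: sum of all bases. $30800 + $6950 + $6500 = $44250.
Defendant is the primary caregiver for a dependent (−30%): $44250 × 0.7 = $30975.
Offense occurred in a school zone (+20%): $30975 × 1.2 = $37170.
Three or more prior convictions of any kind (+$16250 flat): $37170 + $16250 = $53420.
Strong family ties in the jurisdiction (−$17500 flat): $53420 − $17500 = $35920.
$35920 is at or above the $3000 minimum.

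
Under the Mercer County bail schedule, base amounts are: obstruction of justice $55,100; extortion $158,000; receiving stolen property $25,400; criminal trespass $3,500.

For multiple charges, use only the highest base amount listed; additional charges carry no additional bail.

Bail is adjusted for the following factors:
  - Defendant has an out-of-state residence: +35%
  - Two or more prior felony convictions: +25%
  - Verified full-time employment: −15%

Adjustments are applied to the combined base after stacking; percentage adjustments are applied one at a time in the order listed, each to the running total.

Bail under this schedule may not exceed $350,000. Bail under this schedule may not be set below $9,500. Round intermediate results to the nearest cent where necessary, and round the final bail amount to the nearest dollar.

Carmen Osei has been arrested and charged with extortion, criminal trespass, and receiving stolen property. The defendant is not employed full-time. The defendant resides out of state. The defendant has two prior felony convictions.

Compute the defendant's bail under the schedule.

$266,625

Base amounts from the schedule: extortion $158,000; criminal trespass $3,500; receiving stolen property $25,400.
Stacking rule: use the highest base only. Highest is extortion at $158,000. Combined base = $158,000.
Defendant has an out-of-state residence (+35%): $158,000 × 1.35 = $213,300.
Two or more prior felony convictions (+25%): $213,300 × 1.25 = $266,625.
$266,625 is within the $350,000 maximum.
$266,625 is at or above the $9,500 minimum.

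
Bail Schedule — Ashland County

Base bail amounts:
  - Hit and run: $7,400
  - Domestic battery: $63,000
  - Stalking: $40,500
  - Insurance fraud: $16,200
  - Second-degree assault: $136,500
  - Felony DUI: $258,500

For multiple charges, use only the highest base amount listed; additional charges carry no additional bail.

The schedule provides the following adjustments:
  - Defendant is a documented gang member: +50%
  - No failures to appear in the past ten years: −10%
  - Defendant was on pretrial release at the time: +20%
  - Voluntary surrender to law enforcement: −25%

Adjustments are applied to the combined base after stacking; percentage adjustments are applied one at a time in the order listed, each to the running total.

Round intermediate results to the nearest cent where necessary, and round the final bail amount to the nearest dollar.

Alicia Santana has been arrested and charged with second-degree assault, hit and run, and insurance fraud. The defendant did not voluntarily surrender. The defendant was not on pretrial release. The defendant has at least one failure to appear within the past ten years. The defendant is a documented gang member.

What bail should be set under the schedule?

Base amounts from the schedule: second-degree assault $136,500; hit and run $7,400; insurance fraud $16,200.
Stacking rule: use the highest base only. Highest is second-degree assault at $136,500. Combined base = $136,500.
Defendant is a documented gang member (+50%): $136,500 × 1.5 = $204,750.

$204,750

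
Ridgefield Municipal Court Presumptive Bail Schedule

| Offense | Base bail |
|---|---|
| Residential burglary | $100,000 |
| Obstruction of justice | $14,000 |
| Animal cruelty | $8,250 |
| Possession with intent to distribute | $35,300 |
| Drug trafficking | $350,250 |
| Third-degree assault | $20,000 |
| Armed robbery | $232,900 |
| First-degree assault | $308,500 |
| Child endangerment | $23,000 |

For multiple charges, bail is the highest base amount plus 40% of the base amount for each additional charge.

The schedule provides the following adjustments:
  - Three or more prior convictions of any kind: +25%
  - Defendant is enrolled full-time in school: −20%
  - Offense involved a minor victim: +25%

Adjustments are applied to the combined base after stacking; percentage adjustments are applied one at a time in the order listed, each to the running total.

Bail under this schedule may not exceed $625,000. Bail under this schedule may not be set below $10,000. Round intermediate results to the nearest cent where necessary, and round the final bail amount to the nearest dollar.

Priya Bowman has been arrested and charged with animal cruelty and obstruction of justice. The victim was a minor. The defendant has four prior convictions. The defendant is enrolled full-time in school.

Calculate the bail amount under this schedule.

$21,625

Base amounts from the schedule: animal cruelty $8,250; obstruction of justice $14,000.
Stacking rule: highest base plus 40% of each additional charge. Highest is obstruction of justice at $14,000. Additional: $8,250 × 40% = $3,300. Combined base = $14,000 + $3,300 = $17,300.
Three or more prior convictions of any kind (+25%): $17,300 × 1.25 = $21,625.
Defendant is enrolled full-time in school (−20%): $21,625 × 0.8 = $17,300.
Offense involved a minor victim (+25%): $17,300 × 1.25 = $21,625.
$21,625 is within the $625,000 maximum.
$21,625 is at or above the $10,000 minimum.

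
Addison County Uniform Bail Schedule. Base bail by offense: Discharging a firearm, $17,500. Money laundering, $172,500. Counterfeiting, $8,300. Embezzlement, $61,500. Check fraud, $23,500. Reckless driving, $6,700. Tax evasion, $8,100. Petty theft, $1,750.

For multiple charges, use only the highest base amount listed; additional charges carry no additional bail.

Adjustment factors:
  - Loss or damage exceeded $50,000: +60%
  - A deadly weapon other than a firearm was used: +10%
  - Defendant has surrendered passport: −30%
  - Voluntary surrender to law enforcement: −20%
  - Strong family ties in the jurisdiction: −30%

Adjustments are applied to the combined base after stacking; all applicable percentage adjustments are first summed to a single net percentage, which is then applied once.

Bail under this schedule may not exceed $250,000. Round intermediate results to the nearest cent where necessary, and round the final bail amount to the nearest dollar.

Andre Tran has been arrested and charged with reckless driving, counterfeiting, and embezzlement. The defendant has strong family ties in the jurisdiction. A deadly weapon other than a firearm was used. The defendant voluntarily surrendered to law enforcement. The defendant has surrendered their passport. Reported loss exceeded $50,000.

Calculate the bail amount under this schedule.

$55,350

Base amounts from the schedule: reckless driving $6,700; counterfeiting $8,300; embezzlement $61,500.
Stacking rule: use the highest base only. Highest is embezzlement at $61,500. Combined base = $61,500.
Net percentage adjustment: +60% +10% −30% −20% −30% = −10%. $61,500 × 0.9 = $55,350.
$55,350 is within the $250,000 maximum.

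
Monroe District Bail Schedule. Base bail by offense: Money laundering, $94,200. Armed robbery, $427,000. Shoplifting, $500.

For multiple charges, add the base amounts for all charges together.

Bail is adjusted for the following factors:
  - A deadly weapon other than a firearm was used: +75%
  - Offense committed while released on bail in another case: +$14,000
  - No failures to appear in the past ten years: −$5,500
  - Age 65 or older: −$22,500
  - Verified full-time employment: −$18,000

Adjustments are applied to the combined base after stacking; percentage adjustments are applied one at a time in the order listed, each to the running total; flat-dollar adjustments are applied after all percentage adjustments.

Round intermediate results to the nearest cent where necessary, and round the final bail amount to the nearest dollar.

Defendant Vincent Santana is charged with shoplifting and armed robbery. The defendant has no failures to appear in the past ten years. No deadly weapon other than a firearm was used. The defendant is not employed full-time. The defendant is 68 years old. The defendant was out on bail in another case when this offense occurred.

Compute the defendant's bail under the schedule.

$413,500

Base amounts from the schedule: shoplifting $500; armed robbery $427,000.
Stacking rule: sum of all bases. $500 + $427,000 = $427,500.
Offense committed while released on bail in another case (+$14,000 flat): $427,500 + $14,000 = $441,500.
No failures to appear in the past ten years (−$5,500 flat): $441,500 − $5,500 = $436,000.
Age 65 or older (−$22,500 flat): $436,000 − $22,500 = $413,500.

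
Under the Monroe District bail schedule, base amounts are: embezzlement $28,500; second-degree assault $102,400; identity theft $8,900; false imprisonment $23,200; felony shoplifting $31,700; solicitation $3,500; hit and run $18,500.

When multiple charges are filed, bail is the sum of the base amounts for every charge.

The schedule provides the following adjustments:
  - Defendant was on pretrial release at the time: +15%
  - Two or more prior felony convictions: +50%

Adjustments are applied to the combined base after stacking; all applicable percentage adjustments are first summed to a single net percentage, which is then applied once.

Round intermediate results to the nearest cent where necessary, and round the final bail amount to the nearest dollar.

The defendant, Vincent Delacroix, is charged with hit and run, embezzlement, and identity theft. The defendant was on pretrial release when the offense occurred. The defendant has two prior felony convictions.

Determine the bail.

Base amounts from the schedule: hit and run $18,500; embezzlement $28,500; identity theft $8,900.
Stacking rule: sum of all bases. $18,500 + $28,500 + $8,900 = $55,900.
Net percentage adjustment: +15% +50% = +65%. $55,900 × 1.65 = $92,235.

$92,235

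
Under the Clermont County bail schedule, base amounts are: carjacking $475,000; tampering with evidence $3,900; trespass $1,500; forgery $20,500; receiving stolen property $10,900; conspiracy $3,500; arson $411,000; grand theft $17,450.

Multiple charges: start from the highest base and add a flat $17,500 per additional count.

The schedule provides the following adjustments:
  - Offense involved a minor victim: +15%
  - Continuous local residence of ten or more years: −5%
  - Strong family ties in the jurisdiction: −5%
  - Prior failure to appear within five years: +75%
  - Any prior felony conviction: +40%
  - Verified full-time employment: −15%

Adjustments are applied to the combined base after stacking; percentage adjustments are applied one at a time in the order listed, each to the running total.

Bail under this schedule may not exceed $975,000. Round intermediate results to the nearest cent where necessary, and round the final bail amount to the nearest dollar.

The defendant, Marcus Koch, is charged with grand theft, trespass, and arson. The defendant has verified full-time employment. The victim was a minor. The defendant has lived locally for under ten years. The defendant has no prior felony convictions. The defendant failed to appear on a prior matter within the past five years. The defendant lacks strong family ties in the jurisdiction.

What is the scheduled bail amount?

$762,939

Base amounts from the schedule: grand theft $17,450; trespass $1,500; arson $411,000.
Stacking rule: highest base plus $17,500 per additional charge. Highest is arson at $411,000; 2 additional charges → +$35,000. Combined base = $446,000.
Offense involved a minor victim (+15%): $446,000 × 1.15 = $512,900.
Prior failure to appear within five years (+75%): $512,900 × 1.75 = $897,575.
Verified full-time employment (−15%): $897,575 × 0.85 = $762,938.75.
$762,938.75 is within the $975,000 maximum.
Rounded to the nearest dollar: $762,939.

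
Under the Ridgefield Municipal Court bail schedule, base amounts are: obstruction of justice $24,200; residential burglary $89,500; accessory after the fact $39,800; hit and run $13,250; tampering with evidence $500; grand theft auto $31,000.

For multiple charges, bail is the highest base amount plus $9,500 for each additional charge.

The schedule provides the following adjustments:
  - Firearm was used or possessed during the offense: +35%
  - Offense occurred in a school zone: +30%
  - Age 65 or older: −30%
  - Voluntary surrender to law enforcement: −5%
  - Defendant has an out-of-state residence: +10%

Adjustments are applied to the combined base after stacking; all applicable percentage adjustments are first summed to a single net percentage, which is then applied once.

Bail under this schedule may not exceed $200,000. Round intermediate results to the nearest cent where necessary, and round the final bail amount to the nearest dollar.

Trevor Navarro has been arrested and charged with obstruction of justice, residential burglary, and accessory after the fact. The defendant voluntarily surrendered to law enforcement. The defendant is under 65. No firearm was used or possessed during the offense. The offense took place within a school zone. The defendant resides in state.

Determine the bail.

Base amounts from the schedule: obstruction of justice $24,200; residential burglary $89,500; accessory after the fact $39,800.
Stacking rule: highest base plus $9,500 per additional charge. Highest is residential burglary at $89,500; 2 additional charges → +$19,000. Combined base = $108,500.
Net percentage adjustment: +30% −5% = +25%. $108,500 × 1.25 = $135,625.
$135,625 is within the $200,000 maximum.

$135,625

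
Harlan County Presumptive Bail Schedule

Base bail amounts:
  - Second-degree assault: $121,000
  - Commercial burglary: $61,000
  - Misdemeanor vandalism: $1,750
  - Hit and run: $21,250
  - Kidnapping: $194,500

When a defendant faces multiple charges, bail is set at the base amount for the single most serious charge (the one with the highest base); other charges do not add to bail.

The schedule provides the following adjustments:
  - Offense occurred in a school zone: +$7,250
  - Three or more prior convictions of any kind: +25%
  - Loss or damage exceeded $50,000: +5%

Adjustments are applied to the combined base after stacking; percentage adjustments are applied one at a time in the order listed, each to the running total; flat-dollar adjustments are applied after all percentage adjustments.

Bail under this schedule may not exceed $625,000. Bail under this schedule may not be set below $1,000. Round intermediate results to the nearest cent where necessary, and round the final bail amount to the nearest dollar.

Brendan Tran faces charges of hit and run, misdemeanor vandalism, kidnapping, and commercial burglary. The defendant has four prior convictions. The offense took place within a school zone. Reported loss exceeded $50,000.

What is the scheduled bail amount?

Base amounts from the schedule: hit and run $21,250; misdemeanor vandalism $1,750; kidnapping $194,500; commercial burglary $61,000.
Stacking rule: use the highest base only. Highest is kidnapping at $194,500. Combined base = $194,500.
Three or more prior convictions of any kind (+25%): $194,500 × 1.25 = $243,125.
Loss or damage exceeded $50,000 (+5%): $243,125 × 1.05 = $255,281.25.
Offense occurred in a school zone (+$7,250 flat): $255,281.25 + $7,250 = $262,531.25.
$262,531.25 is within the $625,000 maximum.
$262,531.25 is at or above the $1,000 minimum.
Rounded to the nearest dollar: $262,531.

$262,531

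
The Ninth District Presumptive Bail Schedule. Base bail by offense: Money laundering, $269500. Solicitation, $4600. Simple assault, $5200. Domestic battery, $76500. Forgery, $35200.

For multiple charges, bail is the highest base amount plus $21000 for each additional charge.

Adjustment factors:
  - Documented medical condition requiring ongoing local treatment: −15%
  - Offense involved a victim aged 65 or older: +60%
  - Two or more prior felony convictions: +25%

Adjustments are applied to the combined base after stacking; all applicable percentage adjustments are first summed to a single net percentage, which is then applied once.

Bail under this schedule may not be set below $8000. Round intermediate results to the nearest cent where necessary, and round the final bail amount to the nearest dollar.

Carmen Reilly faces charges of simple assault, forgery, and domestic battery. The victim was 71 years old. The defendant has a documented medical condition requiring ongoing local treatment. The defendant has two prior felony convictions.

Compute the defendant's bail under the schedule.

Base amounts from the schedule: simple assault $5200; forgery $35200; domestic battery $76500.
Stacking rule: highest base plus $21000 per additional charge. Highest is domestic battery at $76500; 2 additional charges → +$42000. Combined base = $118500.
Net percentage adjustment: −15% +60% +25% = +70%. $118500 × 1.7 = $201450.
$201450 is at or above the $8000 minimum.

$201450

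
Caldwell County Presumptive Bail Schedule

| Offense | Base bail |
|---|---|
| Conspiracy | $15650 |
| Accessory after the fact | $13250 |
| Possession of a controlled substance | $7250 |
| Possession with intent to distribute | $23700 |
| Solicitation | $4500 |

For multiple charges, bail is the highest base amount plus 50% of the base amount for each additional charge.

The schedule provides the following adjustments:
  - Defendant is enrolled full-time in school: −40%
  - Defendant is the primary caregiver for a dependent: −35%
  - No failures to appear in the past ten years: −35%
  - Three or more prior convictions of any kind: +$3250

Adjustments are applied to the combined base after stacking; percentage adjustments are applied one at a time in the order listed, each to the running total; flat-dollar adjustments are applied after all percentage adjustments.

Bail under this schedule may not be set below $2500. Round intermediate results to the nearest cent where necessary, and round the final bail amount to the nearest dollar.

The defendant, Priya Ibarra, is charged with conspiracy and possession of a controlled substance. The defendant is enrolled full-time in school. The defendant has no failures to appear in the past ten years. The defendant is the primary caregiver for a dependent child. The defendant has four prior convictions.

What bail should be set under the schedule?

$8136

Base amounts from the schedule: conspiracy $15650; possession of a controlled substance $7250.
Stacking rule: highest base plus 50% of each additional charge. Highest is conspiracy at $15650. Additional: $7250 × 50% = $3625. Combined base = $15650 + $3625 = $19275.
Defendant is enrolled full-time in school (−40%): $19275 × 0.6 = $11565.
Defendant is the primary caregiver for a dependent (−35%): $11565 × 0.65 = $7517.25.
No failures to appear in the past ten years (−35%): $7517.25 × 0.65 = $4886.21.
Three or more prior convictions of any kind (+$3250 flat): $4886.21 + $3250 = $8136.21.
$8136.21 is at or above the $2500 minimum.
Rounded to the nearest dollar: $8136.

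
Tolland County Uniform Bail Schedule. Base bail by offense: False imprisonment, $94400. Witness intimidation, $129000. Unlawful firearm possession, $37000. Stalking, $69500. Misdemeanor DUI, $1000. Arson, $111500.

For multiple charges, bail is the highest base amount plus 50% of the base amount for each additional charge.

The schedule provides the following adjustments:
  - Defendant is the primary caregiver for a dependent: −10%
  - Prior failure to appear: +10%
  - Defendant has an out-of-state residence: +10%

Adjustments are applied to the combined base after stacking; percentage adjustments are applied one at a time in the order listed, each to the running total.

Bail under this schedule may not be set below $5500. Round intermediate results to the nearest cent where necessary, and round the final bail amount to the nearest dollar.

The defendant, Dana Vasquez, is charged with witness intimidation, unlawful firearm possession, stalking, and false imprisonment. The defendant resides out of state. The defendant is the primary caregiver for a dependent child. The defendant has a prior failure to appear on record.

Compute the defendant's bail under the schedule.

$249871

Base amounts from the schedule: witness intimidation $129000; unlawful firearm possession $37000; stalking $69500; false imprisonment $94400.
Stacking rule: highest base plus 50% of each additional charge. Highest is witness intimidation at $129000. Additional: $37000 × 50% = $18500; $69500 × 50% = $34750; $94400 × 50% = $47200. Combined base = $129000 + $100450 = $229450.
Defendant is the primary caregiver for a dependent (−10%): $229450 × 0.9 = $206505.
Prior failure to appear (+10%): $206505 × 1.1 = $227155.50.
Defendant has an out-of-state residence (+10%): $227155.50 × 1.1 = $249871.05.
$249871.05 is at or above the $5500 minimum.
Rounded to the nearest dollar: $249871.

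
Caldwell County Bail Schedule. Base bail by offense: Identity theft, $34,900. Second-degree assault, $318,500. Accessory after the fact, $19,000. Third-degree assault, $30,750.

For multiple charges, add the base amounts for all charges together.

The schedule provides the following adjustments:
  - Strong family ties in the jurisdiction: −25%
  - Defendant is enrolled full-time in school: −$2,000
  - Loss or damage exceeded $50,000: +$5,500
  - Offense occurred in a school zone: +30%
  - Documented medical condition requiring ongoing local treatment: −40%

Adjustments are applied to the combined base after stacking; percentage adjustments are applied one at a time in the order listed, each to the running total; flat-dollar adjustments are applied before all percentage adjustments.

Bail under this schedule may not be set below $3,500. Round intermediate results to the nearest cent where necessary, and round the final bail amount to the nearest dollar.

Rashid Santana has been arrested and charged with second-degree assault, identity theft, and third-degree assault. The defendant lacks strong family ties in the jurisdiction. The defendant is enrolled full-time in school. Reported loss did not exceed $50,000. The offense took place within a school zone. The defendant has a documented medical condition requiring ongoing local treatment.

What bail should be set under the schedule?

$298,077

Base amounts from the schedule: second-degree assault $318,500; identity theft $34,900; third-degree assault $30,750.
Stacking rule: sum of all bases. $318,500 + $34,900 + $30,750 = $384,150.
Defendant is enrolled full-time in school (−$2,000 flat): $384,150 − $2,000 = $382,150.
Offense occurred in a school zone (+30%): $382,150 × 1.3 = $496,795.
Documented medical condition requiring ongoing local treatment (−40%): $496,795 × 0.6 = $298,077.
$298,077 is at or above the $3,500 minimum.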